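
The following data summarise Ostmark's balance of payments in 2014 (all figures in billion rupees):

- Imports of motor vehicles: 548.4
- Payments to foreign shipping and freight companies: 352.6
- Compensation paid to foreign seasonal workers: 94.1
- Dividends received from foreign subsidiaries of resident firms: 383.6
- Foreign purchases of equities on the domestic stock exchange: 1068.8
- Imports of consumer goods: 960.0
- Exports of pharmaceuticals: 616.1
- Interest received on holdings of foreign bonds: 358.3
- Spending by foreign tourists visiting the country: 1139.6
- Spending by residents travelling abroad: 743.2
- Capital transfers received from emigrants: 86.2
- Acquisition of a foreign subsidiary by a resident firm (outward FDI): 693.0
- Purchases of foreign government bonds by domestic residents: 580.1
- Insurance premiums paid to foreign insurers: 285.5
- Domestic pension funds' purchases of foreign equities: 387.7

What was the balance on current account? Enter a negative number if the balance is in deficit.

Goods: -548.4 + 616.1 - 960.0 = -892.3
Services: -743.2 - 285.5 - 352.6 + 1139.6 = -241.7
Primary income: 358.3 - 94.1 + 383.6 = 647.8
Current account = (-892.3) + (-241.7) + 647.8 = -486.2
(Excluded from the current account — financial account: foreign purchases of equities on the domestic stock exchange 1068.8, acquisition of a foreign subsidiary by a resident firm (outward FDI) 693.0, purchases of foreign government bonds by domestic residents 580.1, domestic pension funds' purchases of foreign equities 387.7; capital account: capital transfers received from emigrants 86.2.)

-486.2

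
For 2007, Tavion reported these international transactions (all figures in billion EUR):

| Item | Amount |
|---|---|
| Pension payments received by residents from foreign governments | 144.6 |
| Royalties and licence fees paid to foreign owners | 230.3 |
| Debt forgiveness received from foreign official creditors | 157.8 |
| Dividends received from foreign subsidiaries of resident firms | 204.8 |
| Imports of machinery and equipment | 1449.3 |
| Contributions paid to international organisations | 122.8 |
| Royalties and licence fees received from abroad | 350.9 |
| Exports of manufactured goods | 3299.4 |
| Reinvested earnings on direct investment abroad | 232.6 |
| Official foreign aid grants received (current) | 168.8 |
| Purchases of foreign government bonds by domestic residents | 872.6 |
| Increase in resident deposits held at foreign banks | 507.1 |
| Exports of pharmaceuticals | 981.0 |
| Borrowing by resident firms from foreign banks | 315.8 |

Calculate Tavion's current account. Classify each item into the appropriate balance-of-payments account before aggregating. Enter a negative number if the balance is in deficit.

3579.7

Goods: 3299.4 - 1449.3 + 981.0 = 2831.1
Services: -230.3 + 350.9 = 120.6
Primary income: 232.6 + 204.8 = 437.4
Secondary income: -122.8 + 168.8 + 144.6 = 190.6
Current account = 2831.1 + 120.6 + 437.4 + 190.6 = 3579.7
(Excluded from the current account — capital account: debt forgiveness received from foreign official creditors 157.8; financial account: purchases of foreign government bonds by domestic residents 872.6, increase in resident deposits held at foreign banks 507.1, borrowing by resident firms from foreign banks 315.8.)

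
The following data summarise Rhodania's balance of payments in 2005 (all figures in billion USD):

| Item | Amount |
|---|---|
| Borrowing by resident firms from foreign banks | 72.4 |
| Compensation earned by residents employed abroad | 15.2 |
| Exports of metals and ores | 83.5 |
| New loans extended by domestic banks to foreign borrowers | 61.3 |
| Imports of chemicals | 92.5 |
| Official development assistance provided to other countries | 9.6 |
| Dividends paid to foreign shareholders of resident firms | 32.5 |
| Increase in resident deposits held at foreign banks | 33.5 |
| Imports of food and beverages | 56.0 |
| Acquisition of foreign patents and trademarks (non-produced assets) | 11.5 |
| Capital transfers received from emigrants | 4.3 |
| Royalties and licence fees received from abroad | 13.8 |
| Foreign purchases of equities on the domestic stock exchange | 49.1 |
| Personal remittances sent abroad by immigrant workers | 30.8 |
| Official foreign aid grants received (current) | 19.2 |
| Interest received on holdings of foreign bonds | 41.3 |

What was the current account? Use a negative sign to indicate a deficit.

Goods: 83.5 - 56.0 - 92.5 = -65.0
Services: 13.8
Primary income: 41.3 + 15.2 - 32.5 = 24.0
Secondary income: -30.8 - 9.6 + 19.2 = -21.2
Current account = (-65.0) + 13.8 + 24.0 + (-21.2) = -48.4
(Excluded from the current account — financial account: borrowing by resident firms from foreign banks 72.4, new loans extended by domestic banks to foreign borrowers 61.3, increase in resident deposits held at foreign banks 33.5, foreign purchases of equities on the domestic stock exchange 49.1; capital account: acquisition of foreign patents and trademarks (non-produced assets) 11.5, capital transfers received from emigrants 4.3.)

-48.4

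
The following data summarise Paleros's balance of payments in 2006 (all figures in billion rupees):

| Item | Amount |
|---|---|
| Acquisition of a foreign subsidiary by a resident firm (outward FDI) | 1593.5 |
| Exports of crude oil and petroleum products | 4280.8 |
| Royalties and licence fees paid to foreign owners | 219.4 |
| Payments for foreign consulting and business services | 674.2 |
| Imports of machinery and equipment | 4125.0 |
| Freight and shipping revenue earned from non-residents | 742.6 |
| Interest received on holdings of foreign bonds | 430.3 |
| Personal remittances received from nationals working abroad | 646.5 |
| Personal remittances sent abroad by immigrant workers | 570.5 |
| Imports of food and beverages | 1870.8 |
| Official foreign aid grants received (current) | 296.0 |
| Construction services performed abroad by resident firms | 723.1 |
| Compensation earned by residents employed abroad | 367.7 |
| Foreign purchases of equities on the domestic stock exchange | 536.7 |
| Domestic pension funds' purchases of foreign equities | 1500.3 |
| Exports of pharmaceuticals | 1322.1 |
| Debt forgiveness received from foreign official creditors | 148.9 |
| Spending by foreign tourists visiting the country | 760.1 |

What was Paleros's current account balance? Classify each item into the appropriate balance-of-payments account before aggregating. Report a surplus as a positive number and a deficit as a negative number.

Goods: 4280.8 + 1322.1 - 1870.8 - 4125.0 = -392.9
Services: 723.1 - 674.2 + 742.6 + 760.1 - 219.4 = 1332.2
Primary income: 430.3 + 367.7 = 798.0
Secondary income: 646.5 + 296.0 - 570.5 = 372.0
Current account = (-392.9) + 1332.2 + 798.0 + 372.0 = 2109.3
(Excluded from the current account — financial account: acquisition of a foreign subsidiary by a resident firm (outward FDI) 1593.5, foreign purchases of equities on the domestic stock exchange 536.7, domestic pension funds' purchases of foreign equities 1500.3; capital account: debt forgiveness received from foreign official creditors 148.9.)

2109.3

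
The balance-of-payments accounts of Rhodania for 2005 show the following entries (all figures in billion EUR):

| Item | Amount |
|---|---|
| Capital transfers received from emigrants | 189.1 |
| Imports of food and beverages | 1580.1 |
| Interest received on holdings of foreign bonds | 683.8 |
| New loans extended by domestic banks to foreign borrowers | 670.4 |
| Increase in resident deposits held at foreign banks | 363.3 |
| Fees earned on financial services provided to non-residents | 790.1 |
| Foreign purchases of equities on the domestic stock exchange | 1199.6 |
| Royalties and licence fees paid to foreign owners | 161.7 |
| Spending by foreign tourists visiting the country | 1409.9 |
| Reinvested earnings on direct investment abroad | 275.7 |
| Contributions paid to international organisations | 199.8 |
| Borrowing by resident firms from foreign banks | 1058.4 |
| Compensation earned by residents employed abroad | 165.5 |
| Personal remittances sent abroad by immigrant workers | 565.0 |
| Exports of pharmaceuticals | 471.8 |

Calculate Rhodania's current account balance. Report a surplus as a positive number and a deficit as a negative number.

1290.2

Goods: 471.8 - 1580.1 = -1108.3
Services: 1409.9 - 161.7 + 790.1 = 2038.3
Primary income: 683.8 + 275.7 + 165.5 = 1125.0
Secondary income: -565.0 - 199.8 = -764.8
Current account = (-1108.3) + 2038.3 + 1125.0 + (-764.8) = 1290.2
(Excluded from the current account — capital account: capital transfers received from emigrants 189.1; financial account: new loans extended by domestic banks to foreign borrowers 670.4, increase in resident deposits held at foreign banks 363.3, foreign purchases of equities on the domestic stock exchange 1199.6, borrowing by resident firms from foreign banks 1058.4.)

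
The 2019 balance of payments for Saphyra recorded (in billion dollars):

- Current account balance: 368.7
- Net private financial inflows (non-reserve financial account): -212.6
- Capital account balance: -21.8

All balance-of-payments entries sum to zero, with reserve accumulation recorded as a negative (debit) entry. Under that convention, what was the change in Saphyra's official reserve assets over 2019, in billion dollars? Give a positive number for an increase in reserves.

134.3

Official reserve transactions balance = -(368.7 + (-21.8) + (-212.6)) = -134.3
An accumulation of reserves is recorded as a debit (negative entry), so the change in the stock of reserves is the negative of that balance.
Change in official reserves = -(-134.3) = 134.3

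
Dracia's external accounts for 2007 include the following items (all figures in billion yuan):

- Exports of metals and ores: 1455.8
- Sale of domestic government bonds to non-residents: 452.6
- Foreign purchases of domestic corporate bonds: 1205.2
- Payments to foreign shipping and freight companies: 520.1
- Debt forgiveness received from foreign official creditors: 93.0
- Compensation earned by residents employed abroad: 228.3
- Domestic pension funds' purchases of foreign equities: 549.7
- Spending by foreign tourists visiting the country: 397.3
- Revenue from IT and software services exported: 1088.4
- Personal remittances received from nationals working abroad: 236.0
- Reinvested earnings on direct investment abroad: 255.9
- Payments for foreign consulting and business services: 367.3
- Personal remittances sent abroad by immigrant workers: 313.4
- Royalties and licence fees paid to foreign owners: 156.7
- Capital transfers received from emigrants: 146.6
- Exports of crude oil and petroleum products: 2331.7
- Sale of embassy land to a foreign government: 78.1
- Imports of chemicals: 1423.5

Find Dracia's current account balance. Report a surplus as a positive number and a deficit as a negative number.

Goods: 2331.7 - 1423.5 + 1455.8 = 2364.0
Services: -520.1 - 367.3 + 397.3 + 1088.4 - 156.7 = 441.6
Primary income: 255.9 + 228.3 = 484.2
Secondary income: -313.4 + 236.0 = -77.4
Current account = 2364.0 + 441.6 + 484.2 + (-77.4) = 3212.4
(Excluded from the current account — financial account: sale of domestic government bonds to non-residents 452.6, foreign purchases of domestic corporate bonds 1205.2, domestic pension funds' purchases of foreign equities 549.7; capital account: debt forgiveness received from foreign official creditors 93.0, capital transfers received from emigrants 146.6, sale of embassy land to a foreign government 78.1.)

3212.4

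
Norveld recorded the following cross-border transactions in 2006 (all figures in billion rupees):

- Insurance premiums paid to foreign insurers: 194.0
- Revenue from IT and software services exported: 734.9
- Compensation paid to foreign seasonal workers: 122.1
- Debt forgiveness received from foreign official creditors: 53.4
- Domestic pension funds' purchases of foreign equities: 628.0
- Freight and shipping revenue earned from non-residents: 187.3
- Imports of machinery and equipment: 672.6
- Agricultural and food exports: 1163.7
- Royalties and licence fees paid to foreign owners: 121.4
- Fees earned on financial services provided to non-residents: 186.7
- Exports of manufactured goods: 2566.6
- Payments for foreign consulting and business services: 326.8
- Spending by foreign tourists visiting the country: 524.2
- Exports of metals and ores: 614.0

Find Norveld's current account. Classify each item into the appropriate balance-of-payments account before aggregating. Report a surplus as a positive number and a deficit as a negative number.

Goods: -672.6 + 2566.6 + 1163.7 + 614.0 = 3671.7
Services: 734.9 - 121.4 + 524.2 + 187.3 - 326.8 + 186.7 - 194.0 = 990.9
Primary income: -122.1
Current account = 3671.7 + 990.9 + (-122.1) = 4540.5
(Excluded from the current account — capital account: debt forgiveness received from foreign official creditors 53.4; financial account: domestic pension funds' purchases of foreign equities 628.0.)

4540.5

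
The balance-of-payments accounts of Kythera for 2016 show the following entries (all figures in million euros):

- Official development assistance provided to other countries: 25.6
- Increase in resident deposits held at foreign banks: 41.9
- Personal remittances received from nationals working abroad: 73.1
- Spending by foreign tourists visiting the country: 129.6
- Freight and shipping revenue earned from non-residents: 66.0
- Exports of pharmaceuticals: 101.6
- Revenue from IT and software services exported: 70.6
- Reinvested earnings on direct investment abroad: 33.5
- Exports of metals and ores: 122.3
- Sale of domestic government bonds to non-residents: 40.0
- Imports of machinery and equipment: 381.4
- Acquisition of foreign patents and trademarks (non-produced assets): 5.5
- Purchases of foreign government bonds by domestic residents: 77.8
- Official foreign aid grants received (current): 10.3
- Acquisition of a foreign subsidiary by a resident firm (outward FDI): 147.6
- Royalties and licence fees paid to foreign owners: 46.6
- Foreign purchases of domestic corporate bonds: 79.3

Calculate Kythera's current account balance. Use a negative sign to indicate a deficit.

Goods: 101.6 - 381.4 + 122.3 = -157.5
Services: 66.0 + 70.6 - 46.6 + 129.6 = 219.6
Primary income: 33.5
Secondary income: 73.1 + 10.3 - 25.6 = 57.8
Current account = (-157.5) + 219.6 + 33.5 + 57.8 = 153.4
(Excluded from the current account — financial account: increase in resident deposits held at foreign banks 41.9, sale of domestic government bonds to non-residents 40.0, purchases of foreign government bonds by domestic residents 77.8, acquisition of a foreign subsidiary by a resident firm (outward FDI) 147.6, foreign purchases of domestic corporate bonds 79.3; capital account: acquisition of foreign patents and trademarks (non-produced assets) 5.5.)

153.4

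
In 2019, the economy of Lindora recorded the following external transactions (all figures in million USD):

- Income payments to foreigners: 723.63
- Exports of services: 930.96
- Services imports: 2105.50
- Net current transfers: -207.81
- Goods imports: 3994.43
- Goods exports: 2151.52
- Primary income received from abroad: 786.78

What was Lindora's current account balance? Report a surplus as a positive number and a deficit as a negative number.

-3162.11

Goods balance = 2151.52 - 3994.43 = -1842.91
Services balance = 930.96 - 2105.50 = -1174.54
Trade balance (goods + services) = -1842.91 + (-1174.54) = -3017.45
Net primary income = 786.78 - 723.63 = 63.15
Net secondary income = -207.81
Current account = -3017.45 + 63.15 + (-207.81) = -3162.11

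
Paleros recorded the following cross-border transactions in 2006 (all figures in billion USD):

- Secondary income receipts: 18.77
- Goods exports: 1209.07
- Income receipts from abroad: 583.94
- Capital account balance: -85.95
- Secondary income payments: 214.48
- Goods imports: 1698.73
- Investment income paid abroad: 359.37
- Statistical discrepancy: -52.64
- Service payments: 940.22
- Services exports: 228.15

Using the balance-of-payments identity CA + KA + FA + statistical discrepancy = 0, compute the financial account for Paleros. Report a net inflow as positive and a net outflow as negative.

Goods balance = 1209.07 - 1698.73 = -489.66
Services balance = 228.15 - 940.22 = -712.07
Trade balance (goods + services) = -489.66 + (-712.07) = -1201.73
Net primary income = 583.94 - 359.37 = 224.57
Net secondary income = 18.77 - 214.48 = -195.71
Current account = -1201.73 + 224.57 + (-195.71) = -1172.87
Financial account = -(-1172.87 + (-85.95) + (-52.64)) = 1311.46

1311.46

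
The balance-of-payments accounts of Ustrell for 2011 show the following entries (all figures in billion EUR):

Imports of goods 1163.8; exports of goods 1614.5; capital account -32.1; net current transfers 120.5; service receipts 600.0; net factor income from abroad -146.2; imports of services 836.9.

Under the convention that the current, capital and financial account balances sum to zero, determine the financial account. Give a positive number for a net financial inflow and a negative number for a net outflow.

-156.0

Goods balance = 1614.5 - 1163.8 = 450.7
Services balance = 600.0 - 836.9 = -236.9
Trade balance (goods + services) = 450.7 + (-236.9) = 213.8
Net primary income = -146.2
Net secondary income = 120.5
Current account = 213.8 + (-146.2) + 120.5 = 188.1
Financial account = -(188.1 + (-32.1)) = -156.0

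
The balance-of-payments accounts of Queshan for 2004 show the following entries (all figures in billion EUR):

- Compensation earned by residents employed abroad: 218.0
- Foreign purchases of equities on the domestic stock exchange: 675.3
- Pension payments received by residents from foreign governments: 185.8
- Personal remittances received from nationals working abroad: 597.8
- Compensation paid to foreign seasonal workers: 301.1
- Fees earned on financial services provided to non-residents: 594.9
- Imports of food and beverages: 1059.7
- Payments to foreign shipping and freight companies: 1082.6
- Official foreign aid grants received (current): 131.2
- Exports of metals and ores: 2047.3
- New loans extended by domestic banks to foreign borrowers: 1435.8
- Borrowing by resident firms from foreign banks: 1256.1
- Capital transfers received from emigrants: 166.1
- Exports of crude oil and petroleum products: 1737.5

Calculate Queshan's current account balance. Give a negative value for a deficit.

3069.1

Goods: -1059.7 + 1737.5 + 2047.3 = 2725.1
Services: 594.9 - 1082.6 = -487.7
Primary income: -301.1 + 218.0 = -83.1
Secondary income: 185.8 + 131.2 + 597.8 = 914.8
Current account = 2725.1 + (-487.7) + (-83.1) + 914.8 = 3069.1
(Excluded from the current account — financial account: foreign purchases of equities on the domestic stock exchange 675.3, new loans extended by domestic banks to foreign borrowers 1435.8, borrowing by resident firms from foreign banks 1256.1; capital account: capital transfers received from emigrants 166.1.)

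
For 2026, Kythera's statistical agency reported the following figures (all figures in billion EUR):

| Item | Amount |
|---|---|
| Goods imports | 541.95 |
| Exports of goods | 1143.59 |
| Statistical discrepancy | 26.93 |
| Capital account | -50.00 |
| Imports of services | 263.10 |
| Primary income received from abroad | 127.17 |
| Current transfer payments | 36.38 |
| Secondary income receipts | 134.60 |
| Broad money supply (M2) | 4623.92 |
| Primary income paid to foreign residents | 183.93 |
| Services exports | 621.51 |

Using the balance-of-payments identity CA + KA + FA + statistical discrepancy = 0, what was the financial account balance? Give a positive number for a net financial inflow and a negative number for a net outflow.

Goods balance = 1143.59 - 541.95 = 601.64
Services balance = 621.51 - 263.10 = 358.41
Trade balance (goods + services) = 601.64 + 358.41 = 960.05
Net primary income = 127.17 - 183.93 = -56.76
Net secondary income = 134.60 - 36.38 = 98.22
Current account = 960.05 + (-56.76) + 98.22 = 1001.51
Financial account = -(1001.51 + (-50.00) + 26.93) = -978.44

-978.44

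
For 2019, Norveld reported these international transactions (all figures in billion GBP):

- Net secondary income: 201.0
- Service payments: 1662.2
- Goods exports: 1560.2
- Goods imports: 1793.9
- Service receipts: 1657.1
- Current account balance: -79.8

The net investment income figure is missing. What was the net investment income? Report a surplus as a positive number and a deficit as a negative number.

-42.0

Current account = goods balance + services balance + net primary income + net secondary income
Sum of the known components = -37.8
Net investment income = CA - (known components) = -79.8 - (-37.8) = -42.0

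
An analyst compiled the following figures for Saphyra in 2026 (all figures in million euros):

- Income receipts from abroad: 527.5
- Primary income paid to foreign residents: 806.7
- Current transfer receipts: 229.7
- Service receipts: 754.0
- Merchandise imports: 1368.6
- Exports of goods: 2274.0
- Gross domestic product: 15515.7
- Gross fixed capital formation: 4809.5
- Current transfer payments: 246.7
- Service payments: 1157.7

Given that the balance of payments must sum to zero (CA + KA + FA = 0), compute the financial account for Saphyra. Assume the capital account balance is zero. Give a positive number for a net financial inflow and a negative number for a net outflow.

-205.5

Goods balance = 2274.0 - 1368.6 = 905.4
Services balance = 754.0 - 1157.7 = -403.7
Trade balance (goods + services) = 905.4 + (-403.7) = 501.7
Net primary income = 527.5 - 806.7 = -279.2
Net secondary income = 229.7 - 246.7 = -17.0
Current account = 501.7 + (-279.2) + (-17.0) = 205.5
Financial account = -(205.5) = -205.5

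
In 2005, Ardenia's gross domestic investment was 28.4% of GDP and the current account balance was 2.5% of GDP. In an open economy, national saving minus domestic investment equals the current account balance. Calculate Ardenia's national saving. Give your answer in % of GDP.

30.9

S = I + CA = 28.4 + 2.5 = 30.9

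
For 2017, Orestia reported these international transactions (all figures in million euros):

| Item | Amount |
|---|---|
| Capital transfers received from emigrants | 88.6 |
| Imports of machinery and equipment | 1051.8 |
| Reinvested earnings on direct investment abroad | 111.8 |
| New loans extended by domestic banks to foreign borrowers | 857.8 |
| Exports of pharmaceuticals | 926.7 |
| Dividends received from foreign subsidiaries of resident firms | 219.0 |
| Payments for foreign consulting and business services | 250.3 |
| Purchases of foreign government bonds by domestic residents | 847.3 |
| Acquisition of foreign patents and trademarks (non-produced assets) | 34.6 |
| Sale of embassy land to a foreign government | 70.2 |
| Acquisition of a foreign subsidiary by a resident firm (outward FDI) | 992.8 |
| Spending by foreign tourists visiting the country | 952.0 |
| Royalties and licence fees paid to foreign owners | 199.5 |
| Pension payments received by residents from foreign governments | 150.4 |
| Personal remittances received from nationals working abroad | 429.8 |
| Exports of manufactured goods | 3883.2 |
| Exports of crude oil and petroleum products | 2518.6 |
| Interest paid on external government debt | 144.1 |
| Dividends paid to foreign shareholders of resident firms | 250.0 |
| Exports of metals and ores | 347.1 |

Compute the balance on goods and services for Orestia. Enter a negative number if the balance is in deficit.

Goods: 926.7 + 2518.6 + 347.1 - 1051.8 + 3883.2 = 6623.8
Services: -250.3 + 952.0 - 199.5 = 502.2
Trade balance = 6623.8 + 502.2 = 7126.0
(Excluded from the trade balance — capital account: capital transfers received from emigrants 88.6, acquisition of foreign patents and trademarks (non-produced assets) 34.6, sale of embassy land to a foreign government 70.2; primary income: reinvested earnings on direct investment abroad 111.8, dividends received from foreign subsidiaries of resident firms 219.0, interest paid on external government debt 144.1, dividends paid to foreign shareholders of resident firms 250.0; financial account: new loans extended by domestic banks to foreign borrowers 857.8, purchases of foreign government bonds by domestic residents 847.3, acquisition of a foreign subsidiary by a resident firm (outward FDI) 992.8; secondary income: pension payments received by residents from foreign governments 150.4, personal remittances received from nationals working abroad 429.8.)

7126.0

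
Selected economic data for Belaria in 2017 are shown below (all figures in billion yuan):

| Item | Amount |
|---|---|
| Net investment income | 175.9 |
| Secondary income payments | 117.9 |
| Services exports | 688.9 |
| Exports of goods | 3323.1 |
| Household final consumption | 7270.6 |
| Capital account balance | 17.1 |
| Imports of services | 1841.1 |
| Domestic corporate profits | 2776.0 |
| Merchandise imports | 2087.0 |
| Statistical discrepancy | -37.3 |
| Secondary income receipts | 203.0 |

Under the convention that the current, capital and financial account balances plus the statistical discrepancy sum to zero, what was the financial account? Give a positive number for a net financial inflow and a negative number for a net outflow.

-324.7

Goods balance = 3323.1 - 2087.0 = 1236.1
Services balance = 688.9 - 1841.1 = -1152.2
Trade balance (goods + services) = 1236.1 + (-1152.2) = 83.9
Net primary income = 175.9
Net secondary income = 203.0 - 117.9 = 85.1
Current account = 83.9 + 175.9 + 85.1 = 344.9
Financial account = -(344.9 + 17.1 + (-37.3)) = -324.7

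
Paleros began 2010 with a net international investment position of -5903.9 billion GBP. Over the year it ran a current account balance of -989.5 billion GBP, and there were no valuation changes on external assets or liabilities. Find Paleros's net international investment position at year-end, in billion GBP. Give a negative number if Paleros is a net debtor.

With no valuation effects, change in NIIP = current account = -989.5
End-of-year NIIP = -5903.9 + (-989.5) = -6893.4

-6893.4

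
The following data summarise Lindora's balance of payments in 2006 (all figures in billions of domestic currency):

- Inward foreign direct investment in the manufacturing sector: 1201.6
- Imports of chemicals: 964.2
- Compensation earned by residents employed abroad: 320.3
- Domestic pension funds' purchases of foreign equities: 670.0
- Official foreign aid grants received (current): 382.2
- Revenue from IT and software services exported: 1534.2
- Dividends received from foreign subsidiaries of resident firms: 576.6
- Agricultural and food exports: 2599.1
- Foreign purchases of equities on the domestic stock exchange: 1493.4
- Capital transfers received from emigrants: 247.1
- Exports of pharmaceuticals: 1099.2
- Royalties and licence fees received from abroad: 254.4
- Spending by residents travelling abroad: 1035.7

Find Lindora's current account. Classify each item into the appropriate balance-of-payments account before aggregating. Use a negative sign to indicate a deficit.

Goods: 1099.2 + 2599.1 - 964.2 = 2734.1
Services: 254.4 + 1534.2 - 1035.7 = 752.9
Primary income: 576.6 + 320.3 = 896.9
Secondary income: 382.2
Current account = 2734.1 + 752.9 + 896.9 + 382.2 = 4766.1
(Excluded from the current account — financial account: inward foreign direct investment in the manufacturing sector 1201.6, domestic pension funds' purchases of foreign equities 670.0, foreign purchases of equities on the domestic stock exchange 1493.4; capital account: capital transfers received from emigrants 247.1.)

4766.1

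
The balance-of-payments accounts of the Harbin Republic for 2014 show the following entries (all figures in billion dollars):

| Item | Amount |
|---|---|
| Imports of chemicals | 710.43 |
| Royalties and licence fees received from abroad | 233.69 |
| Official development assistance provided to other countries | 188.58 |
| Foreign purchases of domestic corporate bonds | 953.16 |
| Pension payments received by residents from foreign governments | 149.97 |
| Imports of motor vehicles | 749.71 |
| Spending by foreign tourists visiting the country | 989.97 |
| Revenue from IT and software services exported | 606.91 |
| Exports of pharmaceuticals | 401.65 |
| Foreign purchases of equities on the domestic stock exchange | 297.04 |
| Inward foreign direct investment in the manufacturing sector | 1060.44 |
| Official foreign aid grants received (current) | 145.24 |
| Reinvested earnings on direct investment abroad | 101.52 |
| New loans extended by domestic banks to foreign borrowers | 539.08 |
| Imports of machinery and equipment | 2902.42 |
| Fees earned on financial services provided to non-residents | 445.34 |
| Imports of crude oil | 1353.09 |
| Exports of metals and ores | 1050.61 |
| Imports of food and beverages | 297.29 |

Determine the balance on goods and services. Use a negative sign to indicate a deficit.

-2284.77

Goods: -2902.42 - 749.71 + 401.65 + 1050.61 - 710.43 - 297.29 - 1353.09 = -4560.68
Services: 989.97 + 445.34 + 606.91 + 233.69 = 2275.91
Trade balance = -4560.68 + 2275.91 = -2284.77
(Excluded from the trade balance — secondary income: official development assistance provided to other countries 188.58, pension payments received by residents from foreign governments 149.97, official foreign aid grants received (current) 145.24; financial account: foreign purchases of domestic corporate bonds 953.16, foreign purchases of equities on the domestic stock exchange 297.04, inward foreign direct investment in the manufacturing sector 1060.44, new loans extended by domestic banks to foreign borrowers 539.08; primary income: reinvested earnings on direct investment abroad 101.52.)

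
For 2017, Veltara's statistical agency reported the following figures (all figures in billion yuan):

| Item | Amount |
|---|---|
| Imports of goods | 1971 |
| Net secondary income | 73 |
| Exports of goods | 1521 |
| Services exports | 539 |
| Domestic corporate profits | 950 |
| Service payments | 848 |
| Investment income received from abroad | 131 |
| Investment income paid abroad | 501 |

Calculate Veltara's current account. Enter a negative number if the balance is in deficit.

Goods balance = 1521 - 1971 = -450
Services balance = 539 - 848 = -309
Trade balance (goods + services) = -450 + (-309) = -759
Net primary income = 131 - 501 = -370
Net secondary income = 73
Current account = -759 + (-370) + 73 = -1056

-1056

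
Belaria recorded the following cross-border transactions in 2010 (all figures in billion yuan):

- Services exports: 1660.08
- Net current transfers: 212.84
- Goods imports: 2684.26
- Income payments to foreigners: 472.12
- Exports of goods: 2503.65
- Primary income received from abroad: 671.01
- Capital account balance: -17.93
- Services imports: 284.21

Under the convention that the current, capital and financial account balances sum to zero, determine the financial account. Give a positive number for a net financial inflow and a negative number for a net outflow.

-1589.06

Goods balance = 2503.65 - 2684.26 = -180.61
Services balance = 1660.08 - 284.21 = 1375.87
Trade balance (goods + services) = -180.61 + 1375.87 = 1195.26
Net primary income = 671.01 - 472.12 = 198.89
Net secondary income = 212.84
Current account = 1195.26 + 198.89 + 212.84 = 1606.99
Financial account = -(1606.99 + (-17.93)) = -1589.06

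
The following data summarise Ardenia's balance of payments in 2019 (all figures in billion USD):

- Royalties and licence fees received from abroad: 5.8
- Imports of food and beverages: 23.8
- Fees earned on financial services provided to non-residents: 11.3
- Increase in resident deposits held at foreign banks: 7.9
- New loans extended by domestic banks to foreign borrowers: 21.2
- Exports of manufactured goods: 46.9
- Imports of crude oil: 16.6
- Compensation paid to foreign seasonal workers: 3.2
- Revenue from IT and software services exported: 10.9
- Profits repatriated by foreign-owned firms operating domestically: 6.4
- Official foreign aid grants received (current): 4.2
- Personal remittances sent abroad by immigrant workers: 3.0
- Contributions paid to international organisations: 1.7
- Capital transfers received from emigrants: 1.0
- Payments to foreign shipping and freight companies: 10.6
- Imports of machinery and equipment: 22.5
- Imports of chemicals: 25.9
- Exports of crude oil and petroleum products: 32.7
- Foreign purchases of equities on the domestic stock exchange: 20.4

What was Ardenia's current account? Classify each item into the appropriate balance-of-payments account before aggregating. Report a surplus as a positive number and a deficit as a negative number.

Goods: 46.9 - 22.5 - 25.9 - 16.6 - 23.8 + 32.7 = -9.2
Services: -10.6 + 5.8 + 11.3 + 10.9 = 17.4
Primary income: -3.2 - 6.4 = -9.6
Secondary income: -3.0 + 4.2 - 1.7 = -0.5
Current account = (-9.2) + 17.4 + (-9.6) + (-0.5) = -1.9
(Excluded from the current account — financial account: increase in resident deposits held at foreign banks 7.9, new loans extended by domestic banks to foreign borrowers 21.2, foreign purchases of equities on the domestic stock exchange 20.4; capital account: capital transfers received from emigrants 1.0.)

-1.9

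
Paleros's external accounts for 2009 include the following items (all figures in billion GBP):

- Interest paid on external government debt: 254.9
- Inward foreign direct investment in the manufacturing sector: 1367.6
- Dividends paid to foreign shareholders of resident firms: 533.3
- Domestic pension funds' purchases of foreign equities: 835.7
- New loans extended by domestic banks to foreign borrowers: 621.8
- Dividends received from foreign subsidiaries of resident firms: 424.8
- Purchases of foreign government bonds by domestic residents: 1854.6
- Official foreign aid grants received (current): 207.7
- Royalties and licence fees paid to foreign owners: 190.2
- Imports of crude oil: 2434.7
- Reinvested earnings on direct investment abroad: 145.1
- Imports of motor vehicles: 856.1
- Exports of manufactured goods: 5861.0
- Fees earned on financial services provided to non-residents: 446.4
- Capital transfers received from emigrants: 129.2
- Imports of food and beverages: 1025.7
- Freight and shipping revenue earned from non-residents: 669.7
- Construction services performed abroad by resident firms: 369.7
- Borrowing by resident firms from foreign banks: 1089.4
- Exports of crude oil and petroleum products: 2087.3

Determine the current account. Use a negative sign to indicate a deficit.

4916.8

Goods: -856.1 - 1025.7 - 2434.7 + 5861.0 + 2087.3 = 3631.8
Services: -190.2 + 369.7 + 669.7 + 446.4 = 1295.6
Primary income: -533.3 + 145.1 - 254.9 + 424.8 = -218.3
Secondary income: 207.7
Current account = 3631.8 + 1295.6 + (-218.3) + 207.7 = 4916.8
(Excluded from the current account — financial account: inward foreign direct investment in the manufacturing sector 1367.6, domestic pension funds' purchases of foreign equities 835.7, new loans extended by domestic banks to foreign borrowers 621.8, purchases of foreign government bonds by domestic residents 1854.6, borrowing by resident firms from foreign banks 1089.4; capital account: capital transfers received from emigrants 129.2.)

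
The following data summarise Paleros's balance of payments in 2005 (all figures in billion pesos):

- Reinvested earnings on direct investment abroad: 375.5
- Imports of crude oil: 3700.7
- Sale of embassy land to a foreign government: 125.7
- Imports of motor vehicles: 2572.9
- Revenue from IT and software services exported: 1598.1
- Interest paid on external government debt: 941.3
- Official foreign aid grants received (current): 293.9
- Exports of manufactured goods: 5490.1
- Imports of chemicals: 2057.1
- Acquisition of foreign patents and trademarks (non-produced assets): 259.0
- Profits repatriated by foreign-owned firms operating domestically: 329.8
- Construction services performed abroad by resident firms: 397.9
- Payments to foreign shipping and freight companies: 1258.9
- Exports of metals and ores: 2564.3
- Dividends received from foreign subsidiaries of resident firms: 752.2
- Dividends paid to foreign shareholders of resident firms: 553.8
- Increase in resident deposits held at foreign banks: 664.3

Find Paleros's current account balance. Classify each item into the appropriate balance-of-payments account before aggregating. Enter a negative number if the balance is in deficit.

Goods: 2564.3 - 3700.7 - 2057.1 - 2572.9 + 5490.1 = -276.3
Services: 1598.1 - 1258.9 + 397.9 = 737.1
Primary income: -329.8 - 941.3 + 375.5 + 752.2 - 553.8 = -697.2
Secondary income: 293.9
Current account = (-276.3) + 737.1 + (-697.2) + 293.9 = 57.5
(Excluded from the current account — capital account: sale of embassy land to a foreign government 125.7, acquisition of foreign patents and trademarks (non-produced assets) 259.0; financial account: increase in resident deposits held at foreign banks 664.3.)

57.5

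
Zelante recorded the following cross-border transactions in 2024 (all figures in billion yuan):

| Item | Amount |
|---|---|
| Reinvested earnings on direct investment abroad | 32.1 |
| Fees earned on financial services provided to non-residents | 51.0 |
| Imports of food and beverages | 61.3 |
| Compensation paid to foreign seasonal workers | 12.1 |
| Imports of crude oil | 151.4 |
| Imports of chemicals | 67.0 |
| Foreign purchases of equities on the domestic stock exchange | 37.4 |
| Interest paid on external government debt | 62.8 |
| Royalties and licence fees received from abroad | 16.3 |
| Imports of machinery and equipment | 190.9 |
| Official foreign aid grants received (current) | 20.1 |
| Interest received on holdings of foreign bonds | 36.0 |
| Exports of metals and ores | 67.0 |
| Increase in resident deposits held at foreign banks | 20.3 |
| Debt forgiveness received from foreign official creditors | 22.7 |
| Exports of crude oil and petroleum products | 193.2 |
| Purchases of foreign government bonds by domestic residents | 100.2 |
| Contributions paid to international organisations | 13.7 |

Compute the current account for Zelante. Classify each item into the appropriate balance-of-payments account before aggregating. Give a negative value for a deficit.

Goods: 67.0 - 151.4 - 61.3 + 193.2 - 190.9 - 67.0 = -210.4
Services: 16.3 + 51.0 = 67.3
Primary income: 36.0 + 32.1 - 12.1 - 62.8 = -6.8
Secondary income: -13.7 + 20.1 = 6.4
Current account = (-210.4) + 67.3 + (-6.8) + 6.4 = -143.5
(Excluded from the current account — financial account: foreign purchases of equities on the domestic stock exchange 37.4, increase in resident deposits held at foreign banks 20.3, purchases of foreign government bonds by domestic residents 100.2; capital account: debt forgiveness received from foreign official creditors 22.7.)

-143.5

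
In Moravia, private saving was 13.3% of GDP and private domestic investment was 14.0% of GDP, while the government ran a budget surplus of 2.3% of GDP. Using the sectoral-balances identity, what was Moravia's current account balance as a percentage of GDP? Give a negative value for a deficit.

1.6

By the sectoral-balances identity, CA = (S_private - I) + (T - G).
Private balance = 13.3 - 14.0 = -0.7
Government balance (T - G) = 2.3
CA = -0.7 + 2.3 = 1.6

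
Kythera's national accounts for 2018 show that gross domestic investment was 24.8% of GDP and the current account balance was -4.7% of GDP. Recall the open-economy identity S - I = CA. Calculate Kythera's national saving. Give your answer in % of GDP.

20.1

S = I + CA = 24.8 + (-4.7) = 20.1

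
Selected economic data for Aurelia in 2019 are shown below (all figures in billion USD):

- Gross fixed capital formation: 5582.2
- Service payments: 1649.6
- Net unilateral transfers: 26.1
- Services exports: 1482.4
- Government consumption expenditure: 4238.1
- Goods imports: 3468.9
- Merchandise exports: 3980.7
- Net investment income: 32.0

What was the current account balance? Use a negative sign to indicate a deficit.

Goods balance = 3980.7 - 3468.9 = 511.8
Services balance = 1482.4 - 1649.6 = -167.2
Trade balance (goods + services) = 511.8 + (-167.2) = 344.6
Net primary income = 32.0
Net secondary income = 26.1
Current account = 344.6 + 32.0 + 26.1 = 402.7

402.7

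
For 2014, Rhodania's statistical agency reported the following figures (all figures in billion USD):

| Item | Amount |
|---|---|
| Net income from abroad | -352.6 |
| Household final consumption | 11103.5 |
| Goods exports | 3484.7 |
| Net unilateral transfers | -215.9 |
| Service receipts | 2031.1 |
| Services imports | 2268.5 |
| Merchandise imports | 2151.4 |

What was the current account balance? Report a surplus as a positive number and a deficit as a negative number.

527.4

Goods balance = 3484.7 - 2151.4 = 1333.3
Services balance = 2031.1 - 2268.5 = -237.4
Trade balance (goods + services) = 1333.3 + (-237.4) = 1095.9
Net primary income = -352.6
Net secondary income = -215.9
Current account = 1095.9 + (-352.6) + (-215.9) = 527.4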